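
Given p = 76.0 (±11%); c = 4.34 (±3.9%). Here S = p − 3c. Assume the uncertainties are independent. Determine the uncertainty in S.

Sums and differences: (δS)² = Σ (cᵢ δxᵢ)².
  (δp)² = 69.9;  (3·δc)² = 0.258
δS = √(70.1) = 8.38

8.38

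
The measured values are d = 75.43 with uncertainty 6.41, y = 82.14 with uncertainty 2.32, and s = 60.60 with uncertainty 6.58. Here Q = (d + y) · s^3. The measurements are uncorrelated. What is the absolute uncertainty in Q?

1.15e+07

Let u = d + y = 157.6. δu = √(δd² + δy²) = √(41.1 + 5.38) = 6.82, so δu/u = 0.0433.
Q is then a monomial in u, s:
δQ/Q = √((δu/u)² + (3·δs/s)²) = √(0.00187 + 0.106) = 0.329
Q = 3.507e+07, so δQ = 0.329 × 3.507e+07 = 1.15e+07.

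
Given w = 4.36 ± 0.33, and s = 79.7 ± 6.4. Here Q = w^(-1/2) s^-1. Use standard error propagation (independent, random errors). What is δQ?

0.000533

For a monomial Q ∝ w^(-1/2), s^-1, fractional errors add in quadrature:
  (−½·δw/w)² = (-0.5×0.0757)² = 0.00143;  (-1·δs/s)² = (-1×0.0803)² = 0.00645
δQ/Q = √(0.00788) = 0.0888
Q = 0.00601, so δQ = 0.0888 × 0.00601 = 0.000533.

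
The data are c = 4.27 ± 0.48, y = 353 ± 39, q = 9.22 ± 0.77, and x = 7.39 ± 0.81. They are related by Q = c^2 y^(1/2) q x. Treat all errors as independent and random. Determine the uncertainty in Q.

6290

Relative error in a monomial: (δQ/Q)² = Σ (nᵢ · δxᵢ/xᵢ)².
  (2·δc/c)² = (2×0.112)² = 0.0505;  (½·δy/y)² = (0.5×0.110)² = 0.00305;  (1·δq/q)² = (1×0.0835)² = 0.00697;  (1·δx/x)² = (1×0.110)² = 0.0120
δQ/Q = √(0.0726) = 0.269
Q = 23300, so δQ = 0.269 × 23300 = 6290.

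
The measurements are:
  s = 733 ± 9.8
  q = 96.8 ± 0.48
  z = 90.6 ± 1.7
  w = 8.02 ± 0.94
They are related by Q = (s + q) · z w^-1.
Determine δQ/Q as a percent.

11.9%

Let u = s + q = 830. δu = √(δs² + δq²) = √(96.0 + 0.230) = 9.81, so δu/u = 0.0118.
Q is then a monomial in u, z, w:
δQ/Q = √((δu/u)² + (1·δz/z)² + (-1·δw/w)²) = √(0.000140 + 0.000352 + 0.0137) = 0.119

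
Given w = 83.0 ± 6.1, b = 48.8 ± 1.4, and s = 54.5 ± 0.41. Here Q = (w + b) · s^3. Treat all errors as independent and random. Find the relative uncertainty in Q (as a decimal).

0.0526

Let u = w + b = 132. δu = √(δw² + δb²) = √(37.2 + 1.96) = 6.26, so δu/u = 0.0475.
Q is then a monomial in u, s:
δQ/Q = √((δu/u)² + (3·δs/s)²) = √(0.00225 + 0.000509) = 0.0526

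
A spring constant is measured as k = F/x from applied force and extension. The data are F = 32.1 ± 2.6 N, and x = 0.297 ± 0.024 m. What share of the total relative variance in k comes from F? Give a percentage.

50.1%

(δk/k)² = (1·δF/F)² + (-1·δx/x)²
  F term: (1×0.0810)² = 0.00656
  x term: (-1×0.0808)² = 0.00653
Total = 0.0131. Share from F = 0.00656/0.0131 = 0.501.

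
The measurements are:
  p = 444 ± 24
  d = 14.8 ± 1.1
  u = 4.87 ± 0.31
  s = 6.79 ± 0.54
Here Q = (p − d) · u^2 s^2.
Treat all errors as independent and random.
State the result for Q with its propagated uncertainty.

Let w = p − d = 429. δw = √(δp² + δd²) = √(576 + 1.21) = 24.0, so δw/w = 0.0560.
Q is then a monomial in w, u, s:
δQ/Q = √((δw/w)² + (2·δu/u)² + (2·δs/s)²) = √(0.00313 + 0.0162 + 0.0253) = 0.211
Q = 4.69e+05, so δQ = 0.211 × 4.69e+05 = 99200.

(4.69 ± 0.992) × 10^5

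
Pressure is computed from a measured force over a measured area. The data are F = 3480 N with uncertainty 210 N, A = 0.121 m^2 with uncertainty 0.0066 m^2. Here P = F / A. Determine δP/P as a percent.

8.13%

Each factor contributes (exponent × relative error)² to (δP/P)²:
  (1·δF/F)² = (1×0.0603)² = 0.00364;  (-1·δA/A)² = (-1×0.0545)² = 0.00298
δP/P = √(0.00662) = 0.0813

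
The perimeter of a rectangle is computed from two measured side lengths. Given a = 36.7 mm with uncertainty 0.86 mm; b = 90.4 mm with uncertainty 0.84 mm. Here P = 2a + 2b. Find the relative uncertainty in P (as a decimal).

0.00946

Sums and differences: (δP)² = Σ (cᵢ δxᵢ)².
  (2·δa)² = 2.96;  (2·δb)² = 2.82
δP = √(5.78) = 2.40 mm
P = 254 mm, so δP/P = 2.40/254 = 0.00946.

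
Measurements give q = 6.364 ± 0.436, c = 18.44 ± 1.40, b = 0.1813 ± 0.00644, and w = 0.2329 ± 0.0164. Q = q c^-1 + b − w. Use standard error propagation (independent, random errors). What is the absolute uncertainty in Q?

Let p = q·c^-1 = 0.3451. δp/p = √((1·δq/q)² + (-1·δc/c)²) = √(0.00469 + 0.00576) = 0.102, so δp = 0.0353.
Q = p + b − w: δQ = √(δp² + δb² + δw²) = √(0.00125 + 4.15e-05 + 0.000269) = 0.0394

0.0394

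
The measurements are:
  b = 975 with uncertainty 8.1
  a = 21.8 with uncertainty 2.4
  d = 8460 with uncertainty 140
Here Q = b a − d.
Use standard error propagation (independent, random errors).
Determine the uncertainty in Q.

2350

Let p = b·a = 21300. δp/p = √((1·δb/b)² + (1·δa/a)²) = √(6.9e-05 + 0.0121) = 0.110, so δp = 2350.
Q = p − d: δQ = √(δp² + δd²) = √(5.51e+06 + 19600) = 2350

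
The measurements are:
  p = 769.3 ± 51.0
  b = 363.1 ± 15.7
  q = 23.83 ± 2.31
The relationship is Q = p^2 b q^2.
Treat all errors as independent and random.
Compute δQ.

Relative error in a monomial: (δQ/Q)² = Σ (nᵢ · δxᵢ/xᵢ)².
  (2·δp/p)² = (2×0.0663)² = 0.0176;  (1·δb/b)² = (1×0.0432)² = 0.00187;  (2·δq/q)² = (2×0.0969)² = 0.0376
δQ/Q = √(0.0570) = 0.239
Q = 1.22e+11, so δQ = 0.239 × 1.22e+11 = 2.91e+10.

2.91e+10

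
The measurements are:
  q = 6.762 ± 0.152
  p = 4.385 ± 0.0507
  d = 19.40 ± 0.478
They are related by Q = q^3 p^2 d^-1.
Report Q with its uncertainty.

Q is a product of powers, so relative uncertainties combine in quadrature:
  (3·δq/q)² = (3×0.0225)² = 0.00455;  (2·δp/p)² = (2×0.0116)² = 0.000535;  (-1·δd/d)² = (-1×0.0246)² = 0.000607
δQ/Q = √(0.00569) = 0.0754
Q = 306.5, so δQ = 0.0754 × 306.5 = 23.1.

306.5 ± 23.1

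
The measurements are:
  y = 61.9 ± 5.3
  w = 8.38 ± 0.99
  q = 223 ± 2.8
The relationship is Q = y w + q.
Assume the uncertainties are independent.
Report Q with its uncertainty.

Let p = y·w = 519. δp/p = √((1·δy/y)² + (1·δw/w)²) = √(0.00733 + 0.0140) = 0.146, so δp = 75.7.
Q = p + q: δQ = √(δp² + δq²) = √(5730 + 7.84) = 75.7
Q = 742.

742 ± 75.7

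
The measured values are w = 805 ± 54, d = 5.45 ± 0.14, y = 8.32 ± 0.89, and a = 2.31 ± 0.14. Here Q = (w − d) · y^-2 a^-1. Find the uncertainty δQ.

Let u = w − d = 800. δu = √(δw² + δd²) = √(2920 + 0.0196) = 54.0, so δu/u = 0.0675.
Q is then a monomial in u, y, a:
δQ/Q = √((δu/u)² + (-2·δy/y)² + (-1·δa/a)²) = √(0.00456 + 0.0458 + 0.00367) = 0.232
Q = 5.00, so δQ = 0.232 × 5.00 = 1.16.

1.16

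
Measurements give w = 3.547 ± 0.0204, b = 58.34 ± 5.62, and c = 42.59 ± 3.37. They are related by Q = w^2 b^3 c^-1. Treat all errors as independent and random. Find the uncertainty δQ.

17600

For a monomial Q ∝ w^2, b^3, c^-1, fractional errors add in quadrature:
  (2·δw/w)² = (2×0.00575)² = 0.000132;  (3·δb/b)² = (3×0.0963)² = 0.0835;  (-1·δc/c)² = (-1×0.0791)² = 0.00626
δQ/Q = √(0.0899) = 0.300
Q = 58660, so δQ = 0.300 × 58660 = 17600.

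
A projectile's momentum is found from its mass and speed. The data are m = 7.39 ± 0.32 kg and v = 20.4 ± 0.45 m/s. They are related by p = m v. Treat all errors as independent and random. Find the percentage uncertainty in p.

4.86%

Each factor contributes (exponent × relative error)² to (δp/p)²:
  (1·δm/m)² = (1×0.0433)² = 0.00188;  (1·δv/v)² = (1×0.0221)² = 0.000487
δp/p = √(0.00236) = 0.0486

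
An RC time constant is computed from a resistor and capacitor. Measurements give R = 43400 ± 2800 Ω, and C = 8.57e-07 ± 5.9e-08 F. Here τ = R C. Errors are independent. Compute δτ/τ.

0.0944

For a monomial τ ∝ R, C, fractional errors add in quadrature:
  (1·δR/R)² = (1×0.0645)² = 0.00416;  (1·δC/C)² = (1×0.0688)² = 0.00474
δτ/τ = √(0.00890) = 0.0944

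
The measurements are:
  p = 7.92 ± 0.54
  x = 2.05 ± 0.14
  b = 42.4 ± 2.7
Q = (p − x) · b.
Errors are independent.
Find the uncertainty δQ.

28.5

Let u = p − x = 5.87. δu = √(δp² + δx²) = √(0.292 + 0.0196) = 0.558, so δu/u = 0.0950.
Q is then a monomial in u, b:
δQ/Q = √((δu/u)² + (1·δb/b)²) = √(0.00903 + 0.00406) = 0.114
Q = 249, so δQ = 0.114 × 249 = 28.5.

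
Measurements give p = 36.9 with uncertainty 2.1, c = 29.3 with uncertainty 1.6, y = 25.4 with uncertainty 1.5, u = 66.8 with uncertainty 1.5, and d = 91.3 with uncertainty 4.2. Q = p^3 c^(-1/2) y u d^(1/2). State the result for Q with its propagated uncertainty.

Since Q is a product/quotient, work with relative uncertainties:
  (3·δp/p)² = (3×0.0569)² = 0.0291;  (−½·δc/c)² = (-0.5×0.0546)² = 0.000745;  (1·δy/y)² = (1×0.0591)² = 0.00349;  (1·δu/u)² = (1×0.0225)² = 0.000504;  (½·δd/d)² = (0.5×0.0460)² = 0.000529
δQ/Q = √(0.0344) = 0.186
Q = 1.5e+08, so δQ = 0.186 × 1.5e+08 = 2.79e+07.

(1.50 ± 0.279) × 10^8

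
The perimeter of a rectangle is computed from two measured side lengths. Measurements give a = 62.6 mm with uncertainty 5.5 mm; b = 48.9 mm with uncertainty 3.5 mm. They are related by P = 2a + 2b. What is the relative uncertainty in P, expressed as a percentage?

Sums and differences: (δP)² = Σ (cᵢ δxᵢ)².
  (2·δa)² = 121;  (2·δb)² = 49.0
δP = √(170) = 13.0 mm
P = 223 mm, so δP/P = 13.0/223 = 0.0585.

5.85%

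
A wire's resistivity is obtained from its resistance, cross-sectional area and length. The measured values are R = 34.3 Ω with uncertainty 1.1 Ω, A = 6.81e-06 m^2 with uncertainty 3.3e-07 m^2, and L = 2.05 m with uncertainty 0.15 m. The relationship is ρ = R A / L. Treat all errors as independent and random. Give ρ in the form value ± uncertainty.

(1.14 ± 0.106) × 10^-4 Ω·m

Each factor contributes (exponent × relative error)² to (δρ/ρ)²:
  (1·δR/R)² = (1×0.0321)² = 0.00103;  (1·δA/A)² = (1×0.0485)² = 0.00235;  (-1·δL/L)² = (-1×0.0732)² = 0.00535
δρ/ρ = √(0.00873) = 0.0934
ρ = 0.000114 Ω·m, so δρ = 0.0934 × 0.000114 = 1.06e-05 Ω·m.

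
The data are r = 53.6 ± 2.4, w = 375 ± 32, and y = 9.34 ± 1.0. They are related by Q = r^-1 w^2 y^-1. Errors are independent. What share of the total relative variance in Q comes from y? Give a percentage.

26.9%

(δQ/Q)² = (-1·δr/r)² + (2·δw/w)² + (-1·δy/y)²
  r term: (-1×0.0448)² = 0.00200
  w term: (2×0.0853)² = 0.0291
  y term: (-1×0.107)² = 0.0115
Total = 0.0426. Share from y = 0.0115/0.0426 = 0.269.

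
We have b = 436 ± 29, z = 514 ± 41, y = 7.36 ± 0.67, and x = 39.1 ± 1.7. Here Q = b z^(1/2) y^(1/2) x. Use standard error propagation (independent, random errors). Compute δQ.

1.05e+05

Products/powers → add relative errors in quadrature, weighted by exponent:
  (1·δb/b)² = (1×0.0665)² = 0.00442;  (½·δz/z)² = (0.5×0.0798)² = 0.00159;  (½·δy/y)² = (0.5×0.0910)² = 0.00207;  (1·δx/x)² = (1×0.0435)² = 0.00189
δQ/Q = √(0.00998) = 0.0999
Q = 1.05e+06, so δQ = 0.0999 × 1.05e+06 = 1.05e+05.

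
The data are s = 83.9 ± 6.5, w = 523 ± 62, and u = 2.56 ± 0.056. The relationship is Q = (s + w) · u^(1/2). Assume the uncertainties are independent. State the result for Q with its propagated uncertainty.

Let h = s + w = 607. δh = √(δs² + δw²) = √(42.2 + 3840) = 62.3, so δh/h = 0.103.
Q is then a monomial in h, u:
δQ/Q = √((δh/h)² + (½·δu/u)²) = √(0.0106 + 0.000120) = 0.103
Q = 971, so δQ = 0.103 × 971 = 100.

971 ± 100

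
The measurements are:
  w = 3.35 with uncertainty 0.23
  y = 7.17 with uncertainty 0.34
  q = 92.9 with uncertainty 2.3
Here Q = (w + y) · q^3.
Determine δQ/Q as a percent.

8.39%

Let u = w + y = 10.5. δu = √(δw² + δy²) = √(0.0529 + 0.116) = 0.410, so δu/u = 0.0390.
Q is then a monomial in u, q:
δQ/Q = √((δu/u)² + (3·δq/q)²) = √(0.00152 + 0.00552) = 0.0839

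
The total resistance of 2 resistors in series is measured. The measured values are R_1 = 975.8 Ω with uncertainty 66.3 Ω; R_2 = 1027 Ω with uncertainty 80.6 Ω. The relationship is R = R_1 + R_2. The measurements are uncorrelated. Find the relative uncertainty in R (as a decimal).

For a sum/difference, combine absolute errors in quadrature:
  (δR_1)² = 4400;  (δR_2)² = 6500
δR = √(10900) = 104 Ω
R = 2003 Ω, so δR/R = 104/2003 = 0.0521.

0.0521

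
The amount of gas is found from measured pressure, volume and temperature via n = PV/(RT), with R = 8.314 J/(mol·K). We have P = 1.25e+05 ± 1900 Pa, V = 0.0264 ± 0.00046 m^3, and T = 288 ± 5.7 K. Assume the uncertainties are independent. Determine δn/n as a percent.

3.04%

Products/powers → add relative errors in quadrature, weighted by exponent:
  (1·δP/P)² = (1×0.0152)² = 0.000231;  (1·δV/V)² = (1×0.0174)² = 0.000304;  (-1·δT/T)² = (-1×0.0198)² = 0.000392
δn/n = √(0.000926) = 0.0304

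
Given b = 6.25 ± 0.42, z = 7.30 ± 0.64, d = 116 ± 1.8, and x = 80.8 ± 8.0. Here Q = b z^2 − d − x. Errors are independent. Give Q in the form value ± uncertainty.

136 ± 63.1

Let p = b·z^2 = 333. δp/p = √((1·δb/b)² + (2·δz/z)²) = √(0.00452 + 0.0307) = 0.188, so δp = 62.5.
Q = p − d − x: δQ = √(δp² + δd² + δx²) = √(3910 + 3.24 + 64.0) = 63.1
Q = 136.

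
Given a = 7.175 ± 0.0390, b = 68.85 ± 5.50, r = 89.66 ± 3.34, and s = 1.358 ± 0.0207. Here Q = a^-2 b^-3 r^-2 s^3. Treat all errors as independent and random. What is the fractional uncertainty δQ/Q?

Each factor contributes (exponent × relative error)² to (δQ/Q)²:
  (-2·δa/a)² = (-2×0.00544)² = 0.000118;  (-3·δb/b)² = (-3×0.0799)² = 0.0574;  (-2·δr/r)² = (-2×0.0373)² = 0.00555;  (3·δs/s)² = (3×0.0152)² = 0.00209
δQ/Q = √(0.0652) = 0.255

0.255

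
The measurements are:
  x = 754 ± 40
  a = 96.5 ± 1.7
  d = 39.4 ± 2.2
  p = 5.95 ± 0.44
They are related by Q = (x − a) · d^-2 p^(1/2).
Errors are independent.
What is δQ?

0.137

Let u = x − a = 658. δu = √(δx² + δa²) = √(1600 + 2.89) = 40.0, so δu/u = 0.0609.
Q is then a monomial in u, d, p:
δQ/Q = √((δu/u)² + (-2·δd/d)² + (½·δp/p)²) = √(0.00371 + 0.0125 + 0.00137) = 0.132
Q = 1.03, so δQ = 0.132 × 1.03 = 0.137.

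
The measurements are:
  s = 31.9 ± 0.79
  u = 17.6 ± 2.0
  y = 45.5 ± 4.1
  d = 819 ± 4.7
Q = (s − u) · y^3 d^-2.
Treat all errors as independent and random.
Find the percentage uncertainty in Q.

31.0%

Let w = s − u = 14.3. δw = √(δs² + δu²) = √(0.624 + 4.00) = 2.15, so δw/w = 0.150.
Q is then a monomial in w, y, d:
δQ/Q = √((δw/w)² + (3·δy/y)² + (-2·δd/d)²) = √(0.0226 + 0.0731 + 0.000132) = 0.310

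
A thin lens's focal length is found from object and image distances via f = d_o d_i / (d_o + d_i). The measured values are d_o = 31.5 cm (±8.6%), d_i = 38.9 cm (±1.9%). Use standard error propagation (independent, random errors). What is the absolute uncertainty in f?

0.840 cm

∂f/∂d_o = (d_i/(d_o+d_i))² = 0.305;  ∂f/∂d_i = (d_o/(d_o+d_i))² = 0.200
δf = √((∂f/∂d_o · δd_o)² + (∂f/∂d_i · δd_i)²) = √(0.684 + 0.0219) = 0.840 cm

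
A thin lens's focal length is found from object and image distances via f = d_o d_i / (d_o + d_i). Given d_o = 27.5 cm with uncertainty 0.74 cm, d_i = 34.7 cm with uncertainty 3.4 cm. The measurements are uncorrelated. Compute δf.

0.703 cm

∂f/∂d_o = (d_i/(d_o+d_i))² = 0.311;  ∂f/∂d_i = (d_o/(d_o+d_i))² = 0.195
δf = √((∂f/∂d_o · δd_o)² + (∂f/∂d_i · δd_i)²) = √(0.0530 + 0.442) = 0.703 cm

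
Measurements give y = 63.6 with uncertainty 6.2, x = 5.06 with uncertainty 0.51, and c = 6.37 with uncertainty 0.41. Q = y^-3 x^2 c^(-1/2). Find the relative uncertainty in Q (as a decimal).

For a monomial Q ∝ y^-3, x^2, c^(-1/2), fractional errors add in quadrature:
  (-3·δy/y)² = (-3×0.0975)² = 0.0855;  (2·δx/x)² = (2×0.101)² = 0.0406;  (−½·δc/c)² = (-0.5×0.0644)² = 0.00104
δQ/Q = √(0.127) = 0.357

0.357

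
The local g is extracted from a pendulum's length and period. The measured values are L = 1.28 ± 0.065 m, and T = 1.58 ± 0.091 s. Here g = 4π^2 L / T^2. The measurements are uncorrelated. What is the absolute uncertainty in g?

2.55 m/s^2

g is a product of powers, so relative uncertainties combine in quadrature:
  (1·δL/L)² = (1×0.0508)² = 0.00258;  (-2·δT/T)² = (-2×0.0576)² = 0.0133
δg/g = √(0.0158) = 0.126
g = 20.2 m/s^2, so δg = 0.126 × 20.2 = 2.55 m/s^2.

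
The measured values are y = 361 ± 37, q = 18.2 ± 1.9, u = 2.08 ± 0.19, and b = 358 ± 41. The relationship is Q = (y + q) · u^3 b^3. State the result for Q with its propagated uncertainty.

Let w = y + q = 379. δw = √(δy² + δq²) = √(1370 + 3.61) = 37.0, so δw/w = 0.0977.
Q is then a monomial in w, u, b:
δQ/Q = √((δw/w)² + (3·δu/u)² + (3·δb/b)²) = √(0.00955 + 0.0751 + 0.118) = 0.450
Q = 1.57e+11, so δQ = 0.450 × 1.57e+11 = 7.05e+10.

(1.57 ± 0.705) × 10^11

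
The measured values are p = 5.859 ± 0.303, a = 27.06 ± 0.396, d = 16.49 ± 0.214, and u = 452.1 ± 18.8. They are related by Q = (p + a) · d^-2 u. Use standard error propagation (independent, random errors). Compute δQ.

2.81

Let w = p + a = 32.92. δw = √(δp² + δa²) = √(0.0918 + 0.157) = 0.499, so δw/w = 0.0151.
Q is then a monomial in w, d, u:
δQ/Q = √((δw/w)² + (-2·δd/d)² + (1·δu/u)²) = √(0.000229 + 0.000674 + 0.00173) = 0.0513
Q = 54.73, so δQ = 0.0513 × 54.73 = 2.81.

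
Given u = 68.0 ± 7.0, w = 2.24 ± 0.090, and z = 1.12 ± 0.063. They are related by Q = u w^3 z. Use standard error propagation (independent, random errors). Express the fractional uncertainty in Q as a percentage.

16.8%

Q is a product of powers, so relative uncertainties combine in quadrature:
  (1·δu/u)² = (1×0.103)² = 0.0106;  (3·δw/w)² = (3×0.0402)² = 0.0145;  (1·δz/z)² = (1×0.0562)² = 0.00316
δQ/Q = √(0.0283) = 0.168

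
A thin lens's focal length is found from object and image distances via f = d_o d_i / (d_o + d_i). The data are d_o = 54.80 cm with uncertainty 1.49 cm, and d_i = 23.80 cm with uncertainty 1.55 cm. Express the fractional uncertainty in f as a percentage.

4.61%

∂f/∂d_o = (d_i/(d_o+d_i))² = 0.0917;  ∂f/∂d_i = (d_o/(d_o+d_i))² = 0.486
δf = √((∂f/∂d_o · δd_o)² + (∂f/∂d_i · δd_i)²) = √(0.0187 + 0.568) = 0.766 cm
f = 16.59 cm, so δf/f = 0.766/16.59 = 0.0461.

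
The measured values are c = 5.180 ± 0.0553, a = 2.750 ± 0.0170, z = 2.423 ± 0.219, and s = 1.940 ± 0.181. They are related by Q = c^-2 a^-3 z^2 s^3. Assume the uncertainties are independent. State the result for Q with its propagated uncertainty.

Products/powers → add relative errors in quadrature, weighted by exponent:
  (-2·δc/c)² = (-2×0.0107)² = 0.000456;  (-3·δa/a)² = (-3×0.00618)² = 0.000344;  (2·δz/z)² = (2×0.0904)² = 0.0327;  (3·δs/s)² = (3×0.0933)² = 0.0783
δQ/Q = √(0.112) = 0.334
Q = 0.07682, so δQ = 0.334 × 0.07682 = 0.0257.

0.07682 ± 0.0257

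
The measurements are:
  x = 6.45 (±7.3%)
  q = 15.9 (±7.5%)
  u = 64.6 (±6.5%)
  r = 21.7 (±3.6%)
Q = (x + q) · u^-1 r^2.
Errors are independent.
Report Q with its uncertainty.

163 ± 18.4

Let w = x + q = 22.4. δw = √(δx² + δq²) = √(0.222 + 1.42) = 1.28, so δw/w = 0.0574.
Q is then a monomial in w, u, r:
δQ/Q = √((δw/w)² + (-1·δu/u)² + (2·δr/r)²) = √(0.00329 + 0.00423 + 0.00518) = 0.113
Q = 163, so δQ = 0.113 × 163 = 18.4.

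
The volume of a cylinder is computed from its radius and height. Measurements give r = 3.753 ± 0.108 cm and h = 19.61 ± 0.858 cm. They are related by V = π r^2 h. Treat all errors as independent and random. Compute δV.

For a monomial V ∝ r^2, h, fractional errors add in quadrature:
  (2·δr/r)² = (2×0.0288)² = 0.00331;  (1·δh/h)² = (1×0.0438)² = 0.00191
δV/V = √(0.00523) = 0.0723
V = 867.7 cm^3, so δV = 0.0723 × 867.7 = 62.7 cm^3.

62.7 cm^3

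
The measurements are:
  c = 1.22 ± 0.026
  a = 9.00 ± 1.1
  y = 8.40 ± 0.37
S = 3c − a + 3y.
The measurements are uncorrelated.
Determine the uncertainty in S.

For a sum/difference, combine absolute errors in quadrature:
  (3·δc)² = 0.00608;  (δa)² = 1.21;  (3·δy)² = 1.23
δS = √(2.45) = 1.56

1.56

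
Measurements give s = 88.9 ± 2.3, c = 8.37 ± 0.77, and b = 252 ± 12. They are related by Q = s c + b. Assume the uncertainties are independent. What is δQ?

72.1

Let p = s·c = 744. δp/p = √((1·δs/s)² + (1·δc/c)²) = √(0.000669 + 0.00846) = 0.0956, so δp = 71.1.
Q = p + b: δQ = √(δp² + δb²) = √(5060 + 144) = 72.1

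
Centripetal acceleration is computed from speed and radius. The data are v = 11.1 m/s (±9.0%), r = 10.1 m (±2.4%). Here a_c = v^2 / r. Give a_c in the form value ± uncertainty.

12.2 ± 2.22 m/s^2

Products/powers → add relative errors in quadrature, weighted by exponent:
  (2·δv/v)² = (2×0.0900)² = 0.0324;  (-1·δr/r)² = (-1×0.0240)² = 0.000576
δa_c/a_c = √(0.0330) = 0.182
a_c = 12.2 m/s^2, so δa_c = 0.182 × 12.2 = 2.22 m/s^2.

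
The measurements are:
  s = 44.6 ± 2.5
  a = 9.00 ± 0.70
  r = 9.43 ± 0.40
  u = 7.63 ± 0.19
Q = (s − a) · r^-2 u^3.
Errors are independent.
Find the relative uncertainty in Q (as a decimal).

0.135

Let w = s − a = 35.6. δw = √(δs² + δa²) = √(6.25 + 0.490) = 2.60, so δw/w = 0.0729.
Q is then a monomial in w, r, u:
δQ/Q = √((δw/w)² + (-2·δr/r)² + (3·δu/u)²) = √(0.00532 + 0.00720 + 0.00558) = 0.135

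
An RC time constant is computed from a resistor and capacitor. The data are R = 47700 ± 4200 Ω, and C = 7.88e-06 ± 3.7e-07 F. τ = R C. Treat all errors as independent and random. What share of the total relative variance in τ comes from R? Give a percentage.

77.9%

(δτ/τ)² = (1·δR/R)² + (1·δC/C)²
  R term: (1×0.0881)² = 0.00775
  C term: (1×0.0470)² = 0.00220
Total = 0.00996. Share from R = 0.00775/0.00996 = 0.779.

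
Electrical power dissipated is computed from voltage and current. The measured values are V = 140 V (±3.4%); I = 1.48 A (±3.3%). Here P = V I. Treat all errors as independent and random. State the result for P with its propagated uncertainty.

Each factor contributes (exponent × relative error)² to (δP/P)²:
  (1·δV/V)² = (1×0.0340)² = 0.00116;  (1·δI/I)² = (1×0.0330)² = 0.00109
δP/P = √(0.00225) = 0.0474
P = 207 W, so δP = 0.0474 × 207 = 9.82 W.

207 ± 9.82 W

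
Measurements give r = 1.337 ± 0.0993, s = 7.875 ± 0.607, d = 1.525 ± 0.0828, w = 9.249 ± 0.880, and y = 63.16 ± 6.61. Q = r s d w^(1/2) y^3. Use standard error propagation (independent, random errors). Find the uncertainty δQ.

4.18e+06

Products/powers → add relative errors in quadrature, weighted by exponent:
  (1·δr/r)² = (1×0.0743)² = 0.00552;  (1·δs/s)² = (1×0.0771)² = 0.00594;  (1·δd/d)² = (1×0.0543)² = 0.00295;  (½·δw/w)² = (0.5×0.0951)² = 0.00226;  (3·δy/y)² = (3×0.105)² = 0.0986
δQ/Q = √(0.115) = 0.339
Q = 1.23e+07, so δQ = 0.339 × 1.23e+07 = 4.18e+06.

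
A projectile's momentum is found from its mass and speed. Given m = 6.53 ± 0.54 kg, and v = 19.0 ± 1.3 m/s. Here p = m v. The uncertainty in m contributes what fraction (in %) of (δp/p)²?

59.4%

(δp/p)² = (1·δm/m)² + (1·δv/v)²
  m term: (1×0.0827)² = 0.00684
  v term: (1×0.0684)² = 0.00468
Total = 0.0115. Share from m = 0.00684/0.0115 = 0.594.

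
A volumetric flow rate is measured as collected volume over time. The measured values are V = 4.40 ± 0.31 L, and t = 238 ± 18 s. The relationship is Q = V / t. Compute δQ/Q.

Each factor contributes (exponent × relative error)² to (δQ/Q)²:
  (1·δV/V)² = (1×0.0705)² = 0.00496;  (-1·δt/t)² = (-1×0.0756)² = 0.00572
δQ/Q = √(0.0107) = 0.103

0.103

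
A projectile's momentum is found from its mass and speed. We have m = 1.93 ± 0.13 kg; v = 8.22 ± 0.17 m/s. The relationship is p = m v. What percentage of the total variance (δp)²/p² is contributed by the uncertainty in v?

(δp/p)² = (1·δm/m)² + (1·δv/v)²
  m term: (1×0.0674)² = 0.00454
  v term: (1×0.0207)² = 0.000428
Total = 0.00496. Share from v = 0.000428/0.00496 = 0.0862.

8.62%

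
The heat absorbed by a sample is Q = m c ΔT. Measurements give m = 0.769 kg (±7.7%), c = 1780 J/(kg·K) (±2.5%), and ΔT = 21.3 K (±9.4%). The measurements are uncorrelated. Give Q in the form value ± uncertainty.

Q is a product of powers, so relative uncertainties combine in quadrature:
  (1·δm/m)² = (1×0.0770)² = 0.00593;  (1·δc/c)² = (1×0.0250)² = 0.000625;  (1·δΔT/ΔT)² = (1×0.0940)² = 0.00884
δQ/Q = √(0.0154) = 0.124
Q = 29200 J, so δQ = 0.124 × 29200 = 3620 J.

29200 ± 3620 J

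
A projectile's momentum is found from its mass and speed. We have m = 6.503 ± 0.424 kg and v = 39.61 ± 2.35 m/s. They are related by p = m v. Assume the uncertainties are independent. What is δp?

Since p is a product/quotient, work with relative uncertainties:
  (1·δm/m)² = (1×0.0652)² = 0.00425;  (1·δv/v)² = (1×0.0593)² = 0.00352
δp/p = √(0.00777) = 0.0882
p = 257.6 kg·m/s, so δp = 0.0882 × 257.6 = 22.7 kg·m/s.

22.7 kg·m/s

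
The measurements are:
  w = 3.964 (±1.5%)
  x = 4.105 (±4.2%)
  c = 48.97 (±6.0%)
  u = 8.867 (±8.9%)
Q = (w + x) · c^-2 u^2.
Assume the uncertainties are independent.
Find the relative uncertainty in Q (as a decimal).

Let h = w + x = 8.069. δh = √(δw² + δx²) = √(0.00354 + 0.0297) = 0.182, so δh/h = 0.0226.
Q is then a monomial in h, c, u:
δQ/Q = √((δh/h)² + (-2·δc/c)² + (2·δu/u)²) = √(0.000511 + 0.0144 + 0.0317) = 0.216

0.216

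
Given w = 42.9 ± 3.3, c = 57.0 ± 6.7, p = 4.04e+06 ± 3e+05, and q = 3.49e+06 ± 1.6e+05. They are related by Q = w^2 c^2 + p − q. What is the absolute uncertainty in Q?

Let h = w^2·c^2 = 5.98e+06. δh/h = √((2·δw/w)² + (2·δc/c)²) = √(0.0237 + 0.0553) = 0.281, so δh = 1.68e+06.
Q = h + p − q: δQ = √(δh² + δp² + δq²) = √(2.82e+12 + 9e+10 + 2.56e+10) = 1.71e+06

1.71e+06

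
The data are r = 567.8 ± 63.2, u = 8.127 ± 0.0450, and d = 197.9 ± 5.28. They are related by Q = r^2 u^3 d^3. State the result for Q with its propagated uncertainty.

(1.341 ± 0.318) × 10^15

Q is a product of powers, so relative uncertainties combine in quadrature:
  (2·δr/r)² = (2×0.111)² = 0.0496;  (3·δu/u)² = (3×0.00554)² = 0.000276;  (3·δd/d)² = (3×0.0267)² = 0.00641
δQ/Q = √(0.0562) = 0.237
Q = 1.341e+15, so δQ = 0.237 × 1.341e+15 = 3.18e+14.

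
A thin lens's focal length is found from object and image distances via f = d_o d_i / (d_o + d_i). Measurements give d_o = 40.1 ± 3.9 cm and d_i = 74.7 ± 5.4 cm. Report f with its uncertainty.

∂f/∂d_o = (d_i/(d_o+d_i))² = 0.423;  ∂f/∂d_i = (d_o/(d_o+d_i))² = 0.122
δf = √((∂f/∂d_o · δd_o)² + (∂f/∂d_i · δd_i)²) = √(2.73 + 0.434) = 1.78 cm
f = 26.1 cm.

26.1 ± 1.78 cm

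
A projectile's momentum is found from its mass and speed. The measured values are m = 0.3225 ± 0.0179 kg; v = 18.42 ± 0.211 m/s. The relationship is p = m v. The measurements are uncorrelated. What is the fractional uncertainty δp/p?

0.0567

Since p is a product/quotient, work with relative uncertainties:
  (1·δm/m)² = (1×0.0555)² = 0.00308;  (1·δv/v)² = (1×0.0115)² = 0.000131
δp/p = √(0.00321) = 0.0567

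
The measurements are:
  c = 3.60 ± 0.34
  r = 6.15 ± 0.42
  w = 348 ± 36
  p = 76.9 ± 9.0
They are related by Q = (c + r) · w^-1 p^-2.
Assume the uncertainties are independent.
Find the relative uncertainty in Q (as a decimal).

0.262

Let u = c + r = 9.75. δu = √(δc² + δr²) = √(0.116 + 0.176) = 0.540, so δu/u = 0.0554.
Q is then a monomial in u, w, p:
δQ/Q = √((δu/u)² + (-1·δw/w)² + (-2·δp/p)²) = √(0.00307 + 0.0107 + 0.0548) = 0.262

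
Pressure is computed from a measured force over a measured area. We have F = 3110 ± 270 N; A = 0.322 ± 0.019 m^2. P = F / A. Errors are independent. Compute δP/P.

Relative error in a monomial: (δP/P)² = Σ (nᵢ · δxᵢ/xᵢ)².
  (1·δF/F)² = (1×0.0868)² = 0.00754;  (-1·δA/A)² = (-1×0.0590)² = 0.00348
δP/P = √(0.0110) = 0.105

0.105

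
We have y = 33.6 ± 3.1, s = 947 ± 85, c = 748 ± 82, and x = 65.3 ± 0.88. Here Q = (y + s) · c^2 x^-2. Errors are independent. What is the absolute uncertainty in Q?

Let u = y + s = 981. δu = √(δy² + δs²) = √(9.61 + 7220) = 85.1, so δu/u = 0.0867.
Q is then a monomial in u, c, x:
δQ/Q = √((δu/u)² + (2·δc/c)² + (-2·δx/x)²) = √(0.00752 + 0.0481 + 0.000726) = 0.237
Q = 1.29e+05, so δQ = 0.237 × 1.29e+05 = 30500.

30500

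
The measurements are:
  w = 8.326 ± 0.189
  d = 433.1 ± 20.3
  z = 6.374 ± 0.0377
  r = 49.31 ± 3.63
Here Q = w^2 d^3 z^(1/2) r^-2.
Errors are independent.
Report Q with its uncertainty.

(5.848 ± 1.22) × 10^6

For a monomial Q ∝ w^2, d^3, z^(1/2), r^-2, fractional errors add in quadrature:
  (2·δw/w)² = (2×0.0227)² = 0.00206;  (3·δd/d)² = (3×0.0469)² = 0.0198;  (½·δz/z)² = (0.5×0.00591)² = 8.75e-06;  (-2·δr/r)² = (-2×0.0736)² = 0.0217
δQ/Q = √(0.0435) = 0.209
Q = 5.848e+06, so δQ = 0.209 × 5.848e+06 = 1.22e+06.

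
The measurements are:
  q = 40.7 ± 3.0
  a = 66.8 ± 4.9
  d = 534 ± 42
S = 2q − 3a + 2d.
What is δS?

S is a linear combination, so absolute uncertainties add in quadrature:
  (2·δq)² = 36.0;  (3·δa)² = 216;  (2·δd)² = 7060
δS = √(7310) = 85.5

85.5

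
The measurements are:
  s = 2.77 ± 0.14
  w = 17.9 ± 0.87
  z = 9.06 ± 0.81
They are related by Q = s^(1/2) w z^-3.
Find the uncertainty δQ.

Products/powers → add relative errors in quadrature, weighted by exponent:
  (½·δs/s)² = (0.5×0.0505)² = 0.000639;  (1·δw/w)² = (1×0.0486)² = 0.00236;  (-3·δz/z)² = (-3×0.0894)² = 0.0719
δQ/Q = √(0.0749) = 0.274
Q = 0.0401, so δQ = 0.274 × 0.0401 = 0.0110.

0.0110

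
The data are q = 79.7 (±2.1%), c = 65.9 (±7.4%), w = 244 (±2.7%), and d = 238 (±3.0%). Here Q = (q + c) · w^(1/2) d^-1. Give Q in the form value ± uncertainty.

Let u = q + c = 146. δu = √(δq² + δc²) = √(2.80 + 23.8) = 5.16, so δu/u = 0.0354.
Q is then a monomial in u, w, d:
δQ/Q = √((δu/u)² + (½·δw/w)² + (-1·δd/d)²) = √(0.00125 + 0.000182 + 0.000900) = 0.0483
Q = 9.56, so δQ = 0.0483 × 9.56 = 0.462.

9.56 ± 0.462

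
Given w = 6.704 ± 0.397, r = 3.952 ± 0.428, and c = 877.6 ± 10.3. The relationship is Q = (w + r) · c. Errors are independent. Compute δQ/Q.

0.0560

Let u = w + r = 10.66. δu = √(δw² + δr²) = √(0.158 + 0.183) = 0.584, so δu/u = 0.0548.
Q is then a monomial in u, c:
δQ/Q = √((δu/u)² + (1·δc/c)²) = √(0.00300 + 0.000138) = 0.0560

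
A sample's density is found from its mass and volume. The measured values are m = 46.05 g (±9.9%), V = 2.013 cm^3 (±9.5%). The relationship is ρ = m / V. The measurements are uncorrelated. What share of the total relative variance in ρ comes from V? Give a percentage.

47.9%

(δρ/ρ)² = (1·δm/m)² + (-1·δV/V)²
  m term: (1×0.0990)² = 0.00980
  V term: (-1×0.0950)² = 0.00903
Total = 0.0188. Share from V = 0.00903/0.0188 = 0.479.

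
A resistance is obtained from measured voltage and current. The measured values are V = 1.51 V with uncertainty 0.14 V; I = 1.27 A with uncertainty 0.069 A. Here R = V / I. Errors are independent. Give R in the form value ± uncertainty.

For a monomial R ∝ V, I^-1, fractional errors add in quadrature:
  (1·δV/V)² = (1×0.0927)² = 0.00860;  (-1·δI/I)² = (-1×0.0543)² = 0.00295
δR/R = √(0.0115) = 0.107
R = 1.19 Ω, so δR = 0.107 × 1.19 = 0.128 Ω.

1.19 ± 0.128 Ω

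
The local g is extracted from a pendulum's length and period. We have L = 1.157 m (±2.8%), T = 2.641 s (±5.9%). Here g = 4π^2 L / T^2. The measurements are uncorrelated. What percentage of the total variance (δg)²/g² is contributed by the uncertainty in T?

(δg/g)² = (1·δL/L)² + (-2·δT/T)²
  L term: (1×0.0280)² = 0.000784
  T term: (-2×0.0590)² = 0.0139
Total = 0.0147. Share from T = 0.0139/0.0147 = 0.947.

94.7%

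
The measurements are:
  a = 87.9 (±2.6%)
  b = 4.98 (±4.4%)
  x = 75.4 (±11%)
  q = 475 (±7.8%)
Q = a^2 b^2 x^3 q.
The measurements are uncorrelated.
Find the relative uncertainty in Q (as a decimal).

0.354

Since Q is a product/quotient, work with relative uncertainties:
  (2·δa/a)² = (2×0.0260)² = 0.00270;  (2·δb/b)² = (2×0.0440)² = 0.00774;  (3·δx/x)² = (3×0.110)² = 0.109;  (1·δq/q)² = (1×0.0780)² = 0.00608
δQ/Q = √(0.125) = 0.354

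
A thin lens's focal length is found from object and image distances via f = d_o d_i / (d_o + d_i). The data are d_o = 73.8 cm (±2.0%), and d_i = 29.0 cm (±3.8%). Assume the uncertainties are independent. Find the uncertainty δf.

0.580 cm

∂f/∂d_o = (d_i/(d_o+d_i))² = 0.0796;  ∂f/∂d_i = (d_o/(d_o+d_i))² = 0.515
δf = √((∂f/∂d_o · δd_o)² + (∂f/∂d_i · δd_i)²) = √(0.0138 + 0.323) = 0.580 cm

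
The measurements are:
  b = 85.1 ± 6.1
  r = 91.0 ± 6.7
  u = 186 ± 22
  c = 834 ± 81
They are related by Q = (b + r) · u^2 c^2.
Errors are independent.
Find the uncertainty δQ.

1.32e+12

Let w = b + r = 176. δw = √(δb² + δr²) = √(37.2 + 44.9) = 9.06, so δw/w = 0.0515.
Q is then a monomial in w, u, c:
δQ/Q = √((δw/w)² + (2·δu/u)² + (2·δc/c)²) = √(0.00265 + 0.0560 + 0.0377) = 0.310
Q = 4.24e+12, so δQ = 0.310 × 4.24e+12 = 1.32e+12.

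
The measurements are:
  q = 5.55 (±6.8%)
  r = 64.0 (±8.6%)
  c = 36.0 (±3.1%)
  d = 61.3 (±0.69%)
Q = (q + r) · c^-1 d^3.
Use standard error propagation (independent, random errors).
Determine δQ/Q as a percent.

Let u = q + r = 69.5. δu = √(δq² + δr²) = √(0.142 + 30.3) = 5.52, so δu/u = 0.0793.
Q is then a monomial in u, c, d:
δQ/Q = √((δu/u)² + (-1·δc/c)² + (3·δd/d)²) = √(0.00629 + 0.000961 + 0.000428) = 0.0876

8.76%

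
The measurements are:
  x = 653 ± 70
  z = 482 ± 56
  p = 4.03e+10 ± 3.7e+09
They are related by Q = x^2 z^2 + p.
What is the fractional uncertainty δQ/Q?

Let w = x^2·z^2 = 9.91e+10. δw/w = √((2·δx/x)² + (2·δz/z)²) = √(0.0460 + 0.0540) = 0.316, so δw = 3.13e+10.
Q = w + p: δQ = √(δw² + δp²) = √(9.81e+20 + 1.37e+19) = 3.15e+10
Q = 1.39e+11, so δQ/Q = 3.15e+10/1.39e+11 = 0.226.

0.226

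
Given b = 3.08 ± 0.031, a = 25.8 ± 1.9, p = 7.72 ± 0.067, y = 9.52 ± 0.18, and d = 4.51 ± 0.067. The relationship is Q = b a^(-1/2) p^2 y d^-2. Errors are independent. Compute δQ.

0.926

Relative error in a monomial: (δQ/Q)² = Σ (nᵢ · δxᵢ/xᵢ)².
  (1·δb/b)² = (1×0.0101)² = 0.000101;  (−½·δa/a)² = (-0.5×0.0736)² = 0.00136;  (2·δp/p)² = (2×0.00868)² = 0.000301;  (1·δy/y)² = (1×0.0189)² = 0.000357;  (-2·δd/d)² = (-2×0.0149)² = 0.000883
δQ/Q = √(0.00300) = 0.0548
Q = 16.9, so δQ = 0.0548 × 16.9 = 0.926.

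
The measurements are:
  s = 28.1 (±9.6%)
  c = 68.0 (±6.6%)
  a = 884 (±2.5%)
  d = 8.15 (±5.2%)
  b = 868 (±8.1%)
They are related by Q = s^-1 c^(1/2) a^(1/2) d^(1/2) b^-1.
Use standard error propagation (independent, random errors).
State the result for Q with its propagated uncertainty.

0.0287 ± 0.00382

Each factor contributes (exponent × relative error)² to (δQ/Q)²:
  (-1·δs/s)² = (-1×0.0960)² = 0.00922;  (½·δc/c)² = (0.5×0.0660)² = 0.00109;  (½·δa/a)² = (0.5×0.0250)² = 0.000156;  (½·δd/d)² = (0.5×0.0520)² = 0.000676;  (-1·δb/b)² = (-1×0.0810)² = 0.00656
δQ/Q = √(0.0177) = 0.133
Q = 0.0287, so δQ = 0.133 × 0.0287 = 0.00382.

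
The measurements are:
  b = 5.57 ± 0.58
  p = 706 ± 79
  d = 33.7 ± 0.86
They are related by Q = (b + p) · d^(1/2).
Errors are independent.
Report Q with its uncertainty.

4130 ± 462

Let u = b + p = 712. δu = √(δb² + δp²) = √(0.336 + 6240) = 79.0, so δu/u = 0.111.
Q is then a monomial in u, d:
δQ/Q = √((δu/u)² + (½·δd/d)²) = √(0.0123 + 0.000163) = 0.112
Q = 4130, so δQ = 0.112 × 4130 = 462.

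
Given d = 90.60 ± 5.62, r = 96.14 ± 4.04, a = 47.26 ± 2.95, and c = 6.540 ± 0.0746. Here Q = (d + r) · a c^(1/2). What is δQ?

1640

Let u = d + r = 186.7. δu = √(δd² + δr²) = √(31.6 + 16.3) = 6.92, so δu/u = 0.0371.
Q is then a monomial in u, a, c:
δQ/Q = √((δu/u)² + (1·δa/a)² + (½·δc/c)²) = √(0.00137 + 0.00390 + 3.25e-05) = 0.0728
Q = 22570, so δQ = 0.0728 × 22570 = 1640.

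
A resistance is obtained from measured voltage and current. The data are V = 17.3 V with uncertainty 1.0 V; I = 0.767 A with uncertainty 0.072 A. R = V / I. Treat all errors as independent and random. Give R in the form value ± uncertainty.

22.6 ± 2.49 Ω

Each factor contributes (exponent × relative error)² to (δR/R)²:
  (1·δV/V)² = (1×0.0578)² = 0.00334;  (-1·δI/I)² = (-1×0.0939)² = 0.00881
δR/R = √(0.0122) = 0.110
R = 22.6 Ω, so δR = 0.110 × 22.6 = 2.49 Ω.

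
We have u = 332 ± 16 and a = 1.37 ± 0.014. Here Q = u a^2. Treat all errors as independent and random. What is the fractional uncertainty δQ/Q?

Q is a product of powers, so relative uncertainties combine in quadrature:
  (1·δu/u)² = (1×0.0482)² = 0.00232;  (2·δa/a)² = (2×0.0102)² = 0.000418
δQ/Q = √(0.00274) = 0.0523

0.0523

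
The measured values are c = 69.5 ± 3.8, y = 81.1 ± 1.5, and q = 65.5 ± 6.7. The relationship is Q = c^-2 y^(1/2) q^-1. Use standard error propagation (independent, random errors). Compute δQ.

Q is a product of powers, so relative uncertainties combine in quadrature:
  (-2·δc/c)² = (-2×0.0547)² = 0.0120;  (½·δy/y)² = (0.5×0.0185)² = 8.55e-05;  (-1·δq/q)² = (-1×0.102)² = 0.0105
δQ/Q = √(0.0225) = 0.150
Q = 2.85e-05, so δQ = 0.150 × 2.85e-05 = 4.27e-06.

4.27e-06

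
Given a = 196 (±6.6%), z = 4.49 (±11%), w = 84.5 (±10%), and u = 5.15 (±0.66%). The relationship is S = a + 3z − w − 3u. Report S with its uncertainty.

Sums and differences: (δS)² = Σ (cᵢ δxᵢ)².
  (δa)² = 167;  (3·δz)² = 2.20;  (δw)² = 71.4;  (3·δu)² = 0.0104
δS = √(241) = 15.5
S = 110.

110 ± 15.5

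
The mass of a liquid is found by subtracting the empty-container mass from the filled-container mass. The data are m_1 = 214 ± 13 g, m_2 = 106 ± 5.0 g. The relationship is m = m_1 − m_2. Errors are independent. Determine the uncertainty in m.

Sums and differences: (δm)² = Σ (cᵢ δxᵢ)².
  (δm_1)² = 169;  (δm_2)² = 25.0
δm = √(194) = 13.9 g

13.9 g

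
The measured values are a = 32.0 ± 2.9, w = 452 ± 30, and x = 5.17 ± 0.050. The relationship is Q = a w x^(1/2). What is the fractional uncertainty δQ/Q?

0.112

Relative error in a monomial: (δQ/Q)² = Σ (nᵢ · δxᵢ/xᵢ)².
  (1·δa/a)² = (1×0.0906)² = 0.00821;  (1·δw/w)² = (1×0.0664)² = 0.00441;  (½·δx/x)² = (0.5×0.00967)² = 2.34e-05
δQ/Q = √(0.0126) = 0.112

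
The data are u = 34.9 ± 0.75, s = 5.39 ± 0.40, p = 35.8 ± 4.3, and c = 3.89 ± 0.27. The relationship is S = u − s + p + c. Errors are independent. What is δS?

4.39

Absolute uncertainties add in quadrature for a linear combination:
  (δu)² = 0.562;  (δs)² = 0.160;  (δp)² = 18.5;  (δc)² = 0.0729
δS = √(19.3) = 4.39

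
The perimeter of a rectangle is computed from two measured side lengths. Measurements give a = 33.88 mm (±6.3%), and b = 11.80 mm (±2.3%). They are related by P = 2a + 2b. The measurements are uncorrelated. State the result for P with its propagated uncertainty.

91.36 ± 4.30 mm

P is a linear combination, so absolute uncertainties add in quadrature:
  (2·δa)² = 18.2;  (2·δb)² = 0.295
δP = √(18.5) = 4.30 mm
P = 91.36 mm.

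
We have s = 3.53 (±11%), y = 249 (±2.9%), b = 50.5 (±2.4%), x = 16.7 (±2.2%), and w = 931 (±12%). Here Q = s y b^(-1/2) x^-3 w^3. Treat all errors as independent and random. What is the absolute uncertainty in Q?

8.22e+06

Each factor contributes (exponent × relative error)² to (δQ/Q)²:
  (1·δs/s)² = (1×0.110)² = 0.0121;  (1·δy/y)² = (1×0.0290)² = 0.000841;  (−½·δb/b)² = (-0.5×0.0240)² = 0.000144;  (-3·δx/x)² = (-3×0.0220)² = 0.00436;  (3·δw/w)² = (3×0.120)² = 0.130
δQ/Q = √(0.147) = 0.383
Q = 2.14e+07, so δQ = 0.383 × 2.14e+07 = 8.22e+06.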